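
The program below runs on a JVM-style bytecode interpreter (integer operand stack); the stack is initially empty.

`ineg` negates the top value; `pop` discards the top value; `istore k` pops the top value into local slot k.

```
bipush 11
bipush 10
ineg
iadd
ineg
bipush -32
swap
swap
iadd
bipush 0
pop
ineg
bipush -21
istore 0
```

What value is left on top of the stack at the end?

33

bipush 11  -> [11]
bipush 10  -> [11, 10]
ineg       -> [11, -10]
iadd       -> [1]
ineg       -> [-1]
bipush -32 -> [-1, -32]
swap       -> [-32, -1]
swap       -> [-1, -32]
iadd       -> [-33]
bipush 0   -> [-33, 0]
pop        -> [-33]
ineg       -> [33]
bipush -21 -> [33, -21]
istore 0   -> [33]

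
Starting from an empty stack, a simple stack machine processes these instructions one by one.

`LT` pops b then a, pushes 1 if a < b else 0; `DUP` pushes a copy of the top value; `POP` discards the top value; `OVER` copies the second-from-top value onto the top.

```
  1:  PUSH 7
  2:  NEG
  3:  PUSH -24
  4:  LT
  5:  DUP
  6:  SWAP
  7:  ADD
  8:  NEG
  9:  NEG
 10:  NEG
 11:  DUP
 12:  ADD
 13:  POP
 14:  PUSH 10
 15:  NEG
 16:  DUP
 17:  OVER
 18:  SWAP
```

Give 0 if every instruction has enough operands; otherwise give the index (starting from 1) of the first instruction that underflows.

PUSH 7   -> [7]
NEG      -> [-7]
PUSH -24 -> [-7, -24]
LT       -> [0]
DUP      -> [0, 0]
SWAP     -> [0, 0]
ADD      -> [0]
NEG      -> [0]
NEG      -> [0]
NEG      -> [0]
DUP      -> [0, 0]
ADD      -> [0]
POP      -> []
PUSH 10  -> [10]
NEG      -> [-10]
DUP      -> [-10, -10]
OVER     -> [-10, -10, -10]
SWAP     -> [-10, -10, -10]

0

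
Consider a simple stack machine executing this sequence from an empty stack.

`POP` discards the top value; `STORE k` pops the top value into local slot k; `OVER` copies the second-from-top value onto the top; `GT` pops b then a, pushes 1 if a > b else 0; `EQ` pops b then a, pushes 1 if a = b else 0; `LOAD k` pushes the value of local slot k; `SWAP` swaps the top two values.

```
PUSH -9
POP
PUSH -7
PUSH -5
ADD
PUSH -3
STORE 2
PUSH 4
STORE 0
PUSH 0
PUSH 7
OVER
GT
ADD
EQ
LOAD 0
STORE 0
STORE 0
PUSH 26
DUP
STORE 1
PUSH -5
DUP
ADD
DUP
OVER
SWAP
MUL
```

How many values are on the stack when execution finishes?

3

PUSH -9 → -9
POP     → (empty)
PUSH -7 → -7
PUSH -5 → -7 -5
ADD     → -12
PUSH -3 → -12 -3
STORE 2 → -12
PUSH 4  → -12 4
STORE 0 → -12
PUSH 0  → -12 0
PUSH 7  → -12 0 7
OVER    → -12 0 7 0
GT      → -12 0 1
ADD     → -12 1
EQ      → 0
LOAD 0  → 0 4
STORE 0 → 0
STORE 0 → (empty)
PUSH 26 → 26
DUP     → 26 26
STORE 1 → 26
PUSH -5 → 26 -5
DUP     → 26 -5 -5
ADD     → 26 -10
DUP     → 26 -10 -10
OVER    → 26 -10 -10 -10
SWAP    → 26 -10 -10 -10
MUL     → 26 -10 100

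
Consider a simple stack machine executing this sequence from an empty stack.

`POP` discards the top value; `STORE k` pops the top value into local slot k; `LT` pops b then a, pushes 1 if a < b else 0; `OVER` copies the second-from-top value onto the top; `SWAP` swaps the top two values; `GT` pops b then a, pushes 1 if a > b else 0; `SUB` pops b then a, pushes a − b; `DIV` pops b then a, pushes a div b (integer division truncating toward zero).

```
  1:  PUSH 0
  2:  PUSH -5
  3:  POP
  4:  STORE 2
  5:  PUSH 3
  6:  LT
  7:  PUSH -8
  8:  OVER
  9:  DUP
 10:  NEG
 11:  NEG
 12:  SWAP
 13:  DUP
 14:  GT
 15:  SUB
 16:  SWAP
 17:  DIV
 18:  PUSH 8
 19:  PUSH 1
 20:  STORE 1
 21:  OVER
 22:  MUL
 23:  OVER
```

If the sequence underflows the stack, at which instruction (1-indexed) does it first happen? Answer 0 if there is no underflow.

6

PUSH 0   0
PUSH -5  0 -5
POP      0
STORE 2  (empty)
PUSH 3   3
LT  — needs 2 operands, stack has 1 → underflow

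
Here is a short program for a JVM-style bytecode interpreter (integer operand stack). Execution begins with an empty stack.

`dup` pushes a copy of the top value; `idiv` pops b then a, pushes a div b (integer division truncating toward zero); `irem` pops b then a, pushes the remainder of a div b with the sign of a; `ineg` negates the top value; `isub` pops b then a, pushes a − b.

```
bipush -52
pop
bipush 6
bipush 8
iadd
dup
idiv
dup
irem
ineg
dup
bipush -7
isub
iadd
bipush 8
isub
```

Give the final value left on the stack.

bipush -52 : [-52]
pop        : []
bipush 6   : [6]
bipush 8   : [6, 8]
iadd       : [14]
dup        : [14, 14]
idiv       : [1]
dup        : [1, 1]
irem       : [0]
ineg       : [0]
dup        : [0, 0]
bipush -7  : [0, 0, -7]
isub       : [0, 7]
iadd       : [7]
bipush 8   : [7, 8]
isub       : [-1]

-1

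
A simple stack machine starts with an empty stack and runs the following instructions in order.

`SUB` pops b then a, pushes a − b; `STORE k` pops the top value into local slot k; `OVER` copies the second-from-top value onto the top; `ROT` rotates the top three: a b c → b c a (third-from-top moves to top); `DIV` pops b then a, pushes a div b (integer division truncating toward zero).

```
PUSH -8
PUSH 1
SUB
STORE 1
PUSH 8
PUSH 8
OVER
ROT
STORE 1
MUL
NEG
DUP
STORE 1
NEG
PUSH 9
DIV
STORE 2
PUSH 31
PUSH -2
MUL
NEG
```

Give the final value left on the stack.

62

PUSH -8  -8
PUSH 1   -8 1
SUB      -9
STORE 1  (empty)
PUSH 8   8
PUSH 8   8 8
OVER     8 8 8
ROT      8 8 8
STORE 1  8 8
MUL      64
NEG      -64
DUP      -64 -64
STORE 1  -64
NEG      64
PUSH 9   64 9
DIV      7
STORE 2  (empty)
PUSH 31  31
PUSH -2  31 -2
MUL      -62
NEG      62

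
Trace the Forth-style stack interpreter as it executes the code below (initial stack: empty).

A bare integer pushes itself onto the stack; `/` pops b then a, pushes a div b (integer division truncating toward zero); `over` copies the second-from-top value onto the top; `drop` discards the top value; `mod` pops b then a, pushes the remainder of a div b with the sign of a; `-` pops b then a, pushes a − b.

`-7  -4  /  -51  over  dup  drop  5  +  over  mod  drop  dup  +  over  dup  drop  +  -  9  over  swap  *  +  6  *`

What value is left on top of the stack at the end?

6120

-7   : [-7]
-4   : [-7, -4]
/    : [1]
-51  : [1, -51]
over : [1, -51, 1]
dup  : [1, -51, 1, 1]
drop : [1, -51, 1]
5    : [1, -51, 1, 5]
+    : [1, -51, 6]
over : [1, -51, 6, -51]
mod  : [1, -51, 6]
drop : [1, -51]
dup  : [1, -51, -51]
+    : [1, -102]
over : [1, -102, 1]
dup  : [1, -102, 1, 1]
drop : [1, -102, 1]
+    : [1, -101]
-    : [102]
9    : [102, 9]
over : [102, 9, 102]
swap : [102, 102, 9]
*    : [102, 918]
+    : [1020]
6    : [1020, 6]
*    : [6120]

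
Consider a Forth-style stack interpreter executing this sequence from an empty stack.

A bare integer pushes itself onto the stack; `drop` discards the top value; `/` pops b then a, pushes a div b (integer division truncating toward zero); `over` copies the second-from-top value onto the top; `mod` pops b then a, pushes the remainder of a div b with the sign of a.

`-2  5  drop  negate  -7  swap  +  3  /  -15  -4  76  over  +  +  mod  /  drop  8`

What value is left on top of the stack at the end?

-2      [-2]
5       [-2, 5]
drop    [-2]
negate  [2]
-7      [2, -7]
swap    [-7, 2]
+       [-5]
3       [-5, 3]
/       [-1]
-15     [-1, -15]
-4      [-1, -15, -4]
76      [-1, -15, -4, 76]
over    [-1, -15, -4, 76, -4]
+       [-1, -15, -4, 72]
+       [-1, -15, 68]
mod     [-1, -15]
/       [0]
drop    []
8       [8]

8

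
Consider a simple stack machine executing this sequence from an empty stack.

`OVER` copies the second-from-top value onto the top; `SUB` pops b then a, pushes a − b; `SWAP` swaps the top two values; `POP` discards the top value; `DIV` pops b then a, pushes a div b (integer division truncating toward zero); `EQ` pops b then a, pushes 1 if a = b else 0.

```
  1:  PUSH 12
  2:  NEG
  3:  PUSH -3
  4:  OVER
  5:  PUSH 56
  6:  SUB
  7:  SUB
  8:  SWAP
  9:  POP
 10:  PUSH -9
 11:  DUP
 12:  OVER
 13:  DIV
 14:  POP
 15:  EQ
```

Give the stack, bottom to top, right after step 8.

[65, -12]

PUSH 12 : [12]
NEG     : [-12]
PUSH -3 : [-12, -3]
OVER    : [-12, -3, -12]
PUSH 56 : [-12, -3, -12, 56]
SUB     : [-12, -3, -68]
SUB     : [-12, 65]
SWAP    : [65, -12]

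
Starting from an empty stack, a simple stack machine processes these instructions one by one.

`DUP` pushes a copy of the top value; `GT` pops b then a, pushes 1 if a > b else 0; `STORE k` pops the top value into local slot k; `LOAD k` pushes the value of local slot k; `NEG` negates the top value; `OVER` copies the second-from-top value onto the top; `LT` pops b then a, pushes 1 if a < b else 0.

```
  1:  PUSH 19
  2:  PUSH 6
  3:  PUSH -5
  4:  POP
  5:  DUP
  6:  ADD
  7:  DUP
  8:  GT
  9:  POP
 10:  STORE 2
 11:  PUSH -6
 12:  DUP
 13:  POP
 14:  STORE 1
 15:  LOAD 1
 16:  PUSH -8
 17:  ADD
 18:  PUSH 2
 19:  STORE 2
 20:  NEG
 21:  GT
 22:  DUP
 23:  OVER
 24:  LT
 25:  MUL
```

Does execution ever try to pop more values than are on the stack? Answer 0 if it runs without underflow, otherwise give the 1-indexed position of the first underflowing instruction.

PUSH 19  19
PUSH 6   19 6
PUSH -5  19 6 -5
POP      19 6
DUP      19 6 6
ADD      19 12
DUP      19 12 12
GT       19 0
POP      19
STORE 2  (empty)
PUSH -6  -6
DUP      -6 -6
POP      -6
STORE 1  (empty)
LOAD 1   -6
PUSH -8  -6 -8
ADD      -14
PUSH 2   -14 2
STORE 2  -14
NEG      14
GT  — needs 2 operands, stack has 1 → underflow

21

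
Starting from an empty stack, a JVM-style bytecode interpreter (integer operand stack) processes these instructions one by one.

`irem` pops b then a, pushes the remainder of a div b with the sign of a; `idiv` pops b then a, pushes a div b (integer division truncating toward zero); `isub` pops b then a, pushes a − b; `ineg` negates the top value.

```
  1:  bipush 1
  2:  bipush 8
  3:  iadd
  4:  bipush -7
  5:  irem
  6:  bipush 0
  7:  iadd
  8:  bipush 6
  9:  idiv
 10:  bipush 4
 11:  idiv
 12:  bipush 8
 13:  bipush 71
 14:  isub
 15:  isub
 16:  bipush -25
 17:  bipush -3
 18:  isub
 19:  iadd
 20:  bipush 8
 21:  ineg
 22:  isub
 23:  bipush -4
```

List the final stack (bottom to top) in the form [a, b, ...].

bipush 1   → [1]
bipush 8   → [1, 8]
iadd       → [9]
bipush -7  → [9, -7]
irem       → [2]
bipush 0   → [2, 0]
iadd       → [2]
bipush 6   → [2, 6]
idiv       → [0]
bipush 4   → [0, 4]
idiv       → [0]
bipush 8   → [0, 8]
bipush 71  → [0, 8, 71]
isub       → [0, -63]
isub       → [63]
bipush -25 → [63, -25]
bipush -3  → [63, -25, -3]
isub       → [63, -22]
iadd       → [41]
bipush 8   → [41, 8]
ineg       → [41, -8]
isub       → [49]
bipush -4  → [49, -4]

[49, -4]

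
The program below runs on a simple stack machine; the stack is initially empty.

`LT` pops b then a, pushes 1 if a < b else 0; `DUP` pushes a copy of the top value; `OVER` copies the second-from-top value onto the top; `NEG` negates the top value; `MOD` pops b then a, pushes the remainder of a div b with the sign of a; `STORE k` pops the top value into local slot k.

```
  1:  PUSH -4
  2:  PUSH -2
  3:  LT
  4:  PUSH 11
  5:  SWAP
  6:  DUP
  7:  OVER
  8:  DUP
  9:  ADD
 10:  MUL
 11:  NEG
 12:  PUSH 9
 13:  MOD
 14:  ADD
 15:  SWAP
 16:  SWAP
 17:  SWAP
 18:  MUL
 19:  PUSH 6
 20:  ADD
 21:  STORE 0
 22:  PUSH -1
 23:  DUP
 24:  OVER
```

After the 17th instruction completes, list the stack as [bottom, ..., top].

[-1, 11]

PUSH -4 : -4
PUSH -2 : -4 -2
LT      : 1
PUSH 11 : 1 11
SWAP    : 11 1
DUP     : 11 1 1
OVER    : 11 1 1 1
DUP     : 11 1 1 1 1
ADD     : 11 1 1 2
MUL     : 11 1 2
NEG     : 11 1 -2
PUSH 9  : 11 1 -2 9
MOD     : 11 1 -2
ADD     : 11 -1
SWAP    : -1 11
SWAP    : 11 -1
SWAP    : -1 11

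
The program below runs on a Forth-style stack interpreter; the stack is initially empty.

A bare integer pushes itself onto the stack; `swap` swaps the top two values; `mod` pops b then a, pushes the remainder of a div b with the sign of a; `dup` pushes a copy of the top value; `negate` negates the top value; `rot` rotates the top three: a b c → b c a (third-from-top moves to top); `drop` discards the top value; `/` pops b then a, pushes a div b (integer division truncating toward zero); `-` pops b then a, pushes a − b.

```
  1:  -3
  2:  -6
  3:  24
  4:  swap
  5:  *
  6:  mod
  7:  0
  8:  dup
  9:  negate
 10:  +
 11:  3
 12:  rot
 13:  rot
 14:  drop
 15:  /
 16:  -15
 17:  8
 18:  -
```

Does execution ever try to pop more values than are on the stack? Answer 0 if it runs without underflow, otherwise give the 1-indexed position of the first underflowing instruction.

-3     -> [-3]
-6     -> [-3, -6]
24     -> [-3, -6, 24]
swap   -> [-3, 24, -6]
*      -> [-3, -144]
mod    -> [-3]
0      -> [-3, 0]
dup    -> [-3, 0, 0]
negate -> [-3, 0, 0]
+      -> [-3, 0]
3      -> [-3, 0, 3]
rot    -> [0, 3, -3]
rot    -> [3, -3, 0]
drop   -> [3, -3]
/      -> [-1]
-15    -> [-1, -15]
8      -> [-1, -15, 8]
-      -> [-1, -23]

0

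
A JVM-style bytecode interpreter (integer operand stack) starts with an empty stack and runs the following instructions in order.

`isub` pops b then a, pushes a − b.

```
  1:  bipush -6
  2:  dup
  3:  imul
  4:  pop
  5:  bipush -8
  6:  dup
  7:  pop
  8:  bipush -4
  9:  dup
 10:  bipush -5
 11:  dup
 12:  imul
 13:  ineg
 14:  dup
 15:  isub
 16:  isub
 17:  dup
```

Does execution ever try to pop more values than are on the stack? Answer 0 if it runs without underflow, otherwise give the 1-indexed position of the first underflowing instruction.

0

bipush -6  [-6]
dup        [-6, -6]
imul       [36]
pop        []
bipush -8  [-8]
dup        [-8, -8]
pop        [-8]
bipush -4  [-8, -4]
dup        [-8, -4, -4]
bipush -5  [-8, -4, -4, -5]
dup        [-8, -4, -4, -5, -5]
imul       [-8, -4, -4, 25]
ineg       [-8, -4, -4, -25]
dup        [-8, -4, -4, -25, -25]
isub       [-8, -4, -4, 0]
isub       [-8, -4, -4]
dup        [-8, -4, -4, -4]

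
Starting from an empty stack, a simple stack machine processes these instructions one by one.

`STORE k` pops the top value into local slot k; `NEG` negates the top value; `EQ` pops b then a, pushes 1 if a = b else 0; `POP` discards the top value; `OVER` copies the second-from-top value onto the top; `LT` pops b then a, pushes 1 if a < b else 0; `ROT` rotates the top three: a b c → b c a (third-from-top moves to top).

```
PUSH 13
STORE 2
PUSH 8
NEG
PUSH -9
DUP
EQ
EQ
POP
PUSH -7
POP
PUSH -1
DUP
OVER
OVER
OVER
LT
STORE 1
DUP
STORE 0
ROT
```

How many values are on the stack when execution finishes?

PUSH 13 -> [13]
STORE 2 -> []
PUSH 8  -> [8]
NEG     -> [-8]
PUSH -9 -> [-8, -9]
DUP     -> [-8, -9, -9]
EQ      -> [-8, 1]
EQ      -> [0]
POP     -> []
PUSH -7 -> [-7]
POP     -> []
PUSH -1 -> [-1]
DUP     -> [-1, -1]
OVER    -> [-1, -1, -1]
OVER    -> [-1, -1, -1, -1]
OVER    -> [-1, -1, -1, -1, -1]
LT      -> [-1, -1, -1, 0]
STORE 1 -> [-1, -1, -1]
DUP     -> [-1, -1, -1, -1]
STORE 0 -> [-1, -1, -1]
ROT     -> [-1, -1, -1]

3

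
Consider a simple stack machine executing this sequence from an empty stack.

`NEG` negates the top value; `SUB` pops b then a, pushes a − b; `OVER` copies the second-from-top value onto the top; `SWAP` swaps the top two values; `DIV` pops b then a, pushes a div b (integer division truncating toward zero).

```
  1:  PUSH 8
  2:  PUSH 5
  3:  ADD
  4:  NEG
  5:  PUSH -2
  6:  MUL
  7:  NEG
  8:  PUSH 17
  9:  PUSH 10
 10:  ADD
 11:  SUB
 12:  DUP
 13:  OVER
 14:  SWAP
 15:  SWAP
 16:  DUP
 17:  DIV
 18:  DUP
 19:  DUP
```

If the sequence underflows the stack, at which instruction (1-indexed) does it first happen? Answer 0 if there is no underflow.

0

PUSH 8  → [8]
PUSH 5  → [8, 5]
ADD     → [13]
NEG     → [-13]
PUSH -2 → [-13, -2]
MUL     → [26]
NEG     → [-26]
PUSH 17 → [-26, 17]
PUSH 10 → [-26, 17, 10]
ADD     → [-26, 27]
SUB     → [-53]
DUP     → [-53, -53]
OVER    → [-53, -53, -53]
SWAP    → [-53, -53, -53]
SWAP    → [-53, -53, -53]
DUP     → [-53, -53, -53, -53]
DIV     → [-53, -53, 1]
DUP     → [-53, -53, 1, 1]
DUP     → [-53, -53, 1, 1, 1]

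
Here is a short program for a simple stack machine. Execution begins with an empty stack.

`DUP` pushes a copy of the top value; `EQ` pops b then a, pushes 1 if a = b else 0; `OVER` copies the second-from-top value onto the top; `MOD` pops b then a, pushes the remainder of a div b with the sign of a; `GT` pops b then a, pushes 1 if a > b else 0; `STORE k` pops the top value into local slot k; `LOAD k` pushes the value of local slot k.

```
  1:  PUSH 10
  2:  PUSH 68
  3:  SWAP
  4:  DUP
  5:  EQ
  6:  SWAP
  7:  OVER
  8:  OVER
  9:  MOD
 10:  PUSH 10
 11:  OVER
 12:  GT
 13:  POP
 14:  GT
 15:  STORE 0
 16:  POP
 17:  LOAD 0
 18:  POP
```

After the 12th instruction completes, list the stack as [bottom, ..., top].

PUSH 10 → 10
PUSH 68 → 10 68
SWAP    → 68 10
DUP     → 68 10 10
EQ      → 68 1
SWAP    → 1 68
OVER    → 1 68 1
OVER    → 1 68 1 68
MOD     → 1 68 1
PUSH 10 → 1 68 1 10
OVER    → 1 68 1 10 1
GT      → 1 68 1 1

[1, 68, 1, 1]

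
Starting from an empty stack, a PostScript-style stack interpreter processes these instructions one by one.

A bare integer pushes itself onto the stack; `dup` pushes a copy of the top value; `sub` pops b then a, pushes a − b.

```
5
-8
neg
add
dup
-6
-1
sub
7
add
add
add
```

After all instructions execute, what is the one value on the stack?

28

5   : 5
-8  : 5 -8
neg : 5 8
add : 13
dup : 13 13
-6  : 13 13 -6
-1  : 13 13 -6 -1
sub : 13 13 -5
7   : 13 13 -5 7
add : 13 13 2
add : 13 15
add : 28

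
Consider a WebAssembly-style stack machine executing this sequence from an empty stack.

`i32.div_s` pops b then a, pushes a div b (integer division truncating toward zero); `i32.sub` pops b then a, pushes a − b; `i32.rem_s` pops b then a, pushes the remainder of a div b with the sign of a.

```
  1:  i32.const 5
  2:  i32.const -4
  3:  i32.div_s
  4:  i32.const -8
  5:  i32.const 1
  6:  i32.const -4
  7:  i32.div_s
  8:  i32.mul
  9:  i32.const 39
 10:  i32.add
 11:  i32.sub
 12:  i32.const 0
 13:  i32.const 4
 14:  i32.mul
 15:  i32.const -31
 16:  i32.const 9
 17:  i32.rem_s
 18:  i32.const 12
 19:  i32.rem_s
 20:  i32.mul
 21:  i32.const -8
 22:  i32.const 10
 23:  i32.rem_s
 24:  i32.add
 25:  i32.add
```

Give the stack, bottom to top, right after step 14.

i32.const 5  -> 5
i32.const -4 -> 5 -4
i32.div_s    -> -1
i32.const -8 -> -1 -8
i32.const 1  -> -1 -8 1
i32.const -4 -> -1 -8 1 -4
i32.div_s    -> -1 -8 0
i32.mul      -> -1 0
i32.const 39 -> -1 0 39
i32.add      -> -1 39
i32.sub      -> -40
i32.const 0  -> -40 0
i32.const 4  -> -40 0 4
i32.mul      -> -40 0

[-40, 0]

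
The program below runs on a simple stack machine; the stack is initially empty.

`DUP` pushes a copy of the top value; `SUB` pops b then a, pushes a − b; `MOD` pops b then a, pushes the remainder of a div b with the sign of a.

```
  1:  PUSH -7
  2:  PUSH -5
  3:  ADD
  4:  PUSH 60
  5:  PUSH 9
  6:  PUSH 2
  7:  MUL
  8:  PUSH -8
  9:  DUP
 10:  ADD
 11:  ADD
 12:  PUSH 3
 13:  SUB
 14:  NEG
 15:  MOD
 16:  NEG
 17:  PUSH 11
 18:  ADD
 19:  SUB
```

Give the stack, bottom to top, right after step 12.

[-12, 60, 2, 3]

PUSH -7  [-7]
PUSH -5  [-7, -5]
ADD      [-12]
PUSH 60  [-12, 60]
PUSH 9   [-12, 60, 9]
PUSH 2   [-12, 60, 9, 2]
MUL      [-12, 60, 18]
PUSH -8  [-12, 60, 18, -8]
DUP      [-12, 60, 18, -8, -8]
ADD      [-12, 60, 18, -16]
ADD      [-12, 60, 2]
PUSH 3   [-12, 60, 2, 3]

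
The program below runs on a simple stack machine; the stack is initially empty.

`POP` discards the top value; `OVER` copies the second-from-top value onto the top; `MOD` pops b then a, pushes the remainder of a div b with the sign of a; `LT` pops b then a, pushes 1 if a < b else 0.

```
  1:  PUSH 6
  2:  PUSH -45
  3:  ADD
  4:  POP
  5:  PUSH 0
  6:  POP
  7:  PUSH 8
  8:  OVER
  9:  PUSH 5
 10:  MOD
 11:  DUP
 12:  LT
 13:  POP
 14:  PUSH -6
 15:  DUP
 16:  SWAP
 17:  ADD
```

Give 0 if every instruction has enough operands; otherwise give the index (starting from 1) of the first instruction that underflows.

8

PUSH 6   -> [6]
PUSH -45 -> [6, -45]
ADD      -> [-39]
POP      -> []
PUSH 0   -> [0]
POP      -> []
PUSH 8   -> [8]
OVER  — needs 2 operands, stack has 1 → underflow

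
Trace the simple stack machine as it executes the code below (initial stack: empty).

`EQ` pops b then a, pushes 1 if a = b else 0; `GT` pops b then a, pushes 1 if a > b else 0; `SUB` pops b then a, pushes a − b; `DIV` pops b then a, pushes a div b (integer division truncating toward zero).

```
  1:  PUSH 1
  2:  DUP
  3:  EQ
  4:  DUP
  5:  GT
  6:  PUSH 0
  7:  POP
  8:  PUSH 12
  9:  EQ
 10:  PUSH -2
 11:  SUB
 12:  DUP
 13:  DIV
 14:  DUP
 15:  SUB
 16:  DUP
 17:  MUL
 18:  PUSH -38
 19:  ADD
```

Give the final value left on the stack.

-38

PUSH 1    1
DUP       1 1
EQ        1
DUP       1 1
GT        0
PUSH 0    0 0
POP       0
PUSH 12   0 12
EQ        0
PUSH -2   0 -2
SUB       2
DUP       2 2
DIV       1
DUP       1 1
SUB       0
DUP       0 0
MUL       0
PUSH -38  0 -38
ADD       -38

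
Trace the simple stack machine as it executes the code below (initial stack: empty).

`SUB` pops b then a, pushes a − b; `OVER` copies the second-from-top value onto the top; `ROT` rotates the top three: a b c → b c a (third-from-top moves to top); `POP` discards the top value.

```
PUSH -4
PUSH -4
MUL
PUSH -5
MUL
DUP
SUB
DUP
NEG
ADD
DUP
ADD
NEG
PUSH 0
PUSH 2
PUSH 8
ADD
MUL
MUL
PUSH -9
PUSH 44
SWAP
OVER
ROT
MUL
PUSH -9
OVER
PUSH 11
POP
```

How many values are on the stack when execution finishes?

5

PUSH -4 : -4
PUSH -4 : -4 -4
MUL     : 16
PUSH -5 : 16 -5
MUL     : -80
DUP     : -80 -80
SUB     : 0
DUP     : 0 0
NEG     : 0 0
ADD     : 0
DUP     : 0 0
ADD     : 0
NEG     : 0
PUSH 0  : 0 0
PUSH 2  : 0 0 2
PUSH 8  : 0 0 2 8
ADD     : 0 0 10
MUL     : 0 0
MUL     : 0
PUSH -9 : 0 -9
PUSH 44 : 0 -9 44
SWAP    : 0 44 -9
OVER    : 0 44 -9 44
ROT     : 0 -9 44 44
MUL     : 0 -9 1936
PUSH -9 : 0 -9 1936 -9
OVER    : 0 -9 1936 -9 1936
PUSH 11 : 0 -9 1936 -9 1936 11
POP     : 0 -9 1936 -9 1936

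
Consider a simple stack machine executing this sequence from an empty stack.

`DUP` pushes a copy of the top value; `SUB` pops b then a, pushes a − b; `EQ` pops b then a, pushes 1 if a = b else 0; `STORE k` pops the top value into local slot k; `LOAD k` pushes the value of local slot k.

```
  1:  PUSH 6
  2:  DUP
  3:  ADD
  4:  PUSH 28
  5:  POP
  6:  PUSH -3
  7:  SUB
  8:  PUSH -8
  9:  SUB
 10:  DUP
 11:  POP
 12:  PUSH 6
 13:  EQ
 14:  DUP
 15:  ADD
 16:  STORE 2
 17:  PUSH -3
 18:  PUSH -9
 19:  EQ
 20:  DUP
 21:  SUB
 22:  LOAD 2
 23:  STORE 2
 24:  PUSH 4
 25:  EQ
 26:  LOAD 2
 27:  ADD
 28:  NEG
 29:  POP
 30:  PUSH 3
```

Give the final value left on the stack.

PUSH 6   6
DUP      6 6
ADD      12
PUSH 28  12 28
POP      12
PUSH -3  12 -3
SUB      15
PUSH -8  15 -8
SUB      23
DUP      23 23
POP      23
PUSH 6   23 6
EQ       0
DUP      0 0
ADD      0
STORE 2  (empty)
PUSH -3  -3
PUSH -9  -3 -9
EQ       0
DUP      0 0
SUB      0
LOAD 2   0 0
STORE 2  0
PUSH 4   0 4
EQ       0
LOAD 2   0 0
ADD      0
NEG      0
POP      (empty)
PUSH 3   3

3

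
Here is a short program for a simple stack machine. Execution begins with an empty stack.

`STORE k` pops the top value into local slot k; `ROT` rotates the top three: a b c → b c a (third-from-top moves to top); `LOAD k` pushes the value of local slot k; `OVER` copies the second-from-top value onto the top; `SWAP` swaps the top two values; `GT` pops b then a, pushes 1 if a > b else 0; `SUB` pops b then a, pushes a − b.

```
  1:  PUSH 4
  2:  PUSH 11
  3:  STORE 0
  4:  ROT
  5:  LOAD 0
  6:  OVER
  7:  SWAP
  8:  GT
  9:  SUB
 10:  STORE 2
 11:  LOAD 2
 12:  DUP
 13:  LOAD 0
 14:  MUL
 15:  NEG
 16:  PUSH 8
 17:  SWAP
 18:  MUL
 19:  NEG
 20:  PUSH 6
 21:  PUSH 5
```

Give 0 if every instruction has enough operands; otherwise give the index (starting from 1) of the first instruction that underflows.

4

PUSH 4  -> 4
PUSH 11 -> 4 11
STORE 0 -> 4
ROT  — needs 3 operands, stack has 1 → underflow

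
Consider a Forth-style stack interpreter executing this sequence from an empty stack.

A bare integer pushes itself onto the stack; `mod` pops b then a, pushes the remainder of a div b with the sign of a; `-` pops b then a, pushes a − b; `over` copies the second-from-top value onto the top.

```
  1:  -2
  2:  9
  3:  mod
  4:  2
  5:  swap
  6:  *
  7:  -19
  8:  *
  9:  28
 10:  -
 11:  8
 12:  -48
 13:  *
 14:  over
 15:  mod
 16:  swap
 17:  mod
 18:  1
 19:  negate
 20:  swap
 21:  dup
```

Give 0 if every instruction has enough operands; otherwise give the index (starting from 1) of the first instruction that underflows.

0

-2     -> -2
9      -> -2 9
mod    -> -2
2      -> -2 2
swap   -> 2 -2
*      -> -4
-19    -> -4 -19
*      -> 76
28     -> 76 28
-      -> 48
8      -> 48 8
-48    -> 48 8 -48
*      -> 48 -384
over   -> 48 -384 48
mod    -> 48 0
swap   -> 0 48
mod    -> 0
1      -> 0 1
negate -> 0 -1
swap   -> -1 0
dup    -> -1 0 0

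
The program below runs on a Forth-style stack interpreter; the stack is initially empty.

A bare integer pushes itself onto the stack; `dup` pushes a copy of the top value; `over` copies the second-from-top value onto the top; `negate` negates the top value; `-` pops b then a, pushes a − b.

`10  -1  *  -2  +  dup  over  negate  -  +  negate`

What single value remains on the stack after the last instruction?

10     -> [10]
-1     -> [10, -1]
*      -> [-10]
-2     -> [-10, -2]
+      -> [-12]
dup    -> [-12, -12]
over   -> [-12, -12, -12]
negate -> [-12, -12, 12]
-      -> [-12, -24]
+      -> [-36]
negate -> [36]

36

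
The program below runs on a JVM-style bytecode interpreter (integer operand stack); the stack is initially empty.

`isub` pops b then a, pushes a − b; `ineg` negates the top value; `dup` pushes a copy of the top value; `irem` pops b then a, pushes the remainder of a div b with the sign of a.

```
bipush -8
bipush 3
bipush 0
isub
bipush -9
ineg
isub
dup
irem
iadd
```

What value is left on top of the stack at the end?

-8

bipush -8 : [-8]
bipush 3  : [-8, 3]
bipush 0  : [-8, 3, 0]
isub      : [-8, 3]
bipush -9 : [-8, 3, -9]
ineg      : [-8, 3, 9]
isub      : [-8, -6]
dup       : [-8, -6, -6]
irem      : [-8, 0]
iadd      : [-8]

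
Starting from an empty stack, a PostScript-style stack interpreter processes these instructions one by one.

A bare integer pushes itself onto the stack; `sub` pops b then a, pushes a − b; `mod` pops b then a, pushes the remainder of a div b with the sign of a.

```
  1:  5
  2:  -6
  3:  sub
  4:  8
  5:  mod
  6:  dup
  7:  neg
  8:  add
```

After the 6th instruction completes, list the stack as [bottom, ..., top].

5    [5]
-6   [5, -6]
sub  [11]
8    [11, 8]
mod  [3]
dup  [3, 3]

[3, 3]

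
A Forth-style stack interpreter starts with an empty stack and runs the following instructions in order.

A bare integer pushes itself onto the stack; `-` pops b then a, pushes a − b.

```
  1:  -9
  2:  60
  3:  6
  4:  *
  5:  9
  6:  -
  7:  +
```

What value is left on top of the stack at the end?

-9  [-9]
60  [-9, 60]
6   [-9, 60, 6]
*   [-9, 360]
9   [-9, 360, 9]
-   [-9, 351]
+   [342]

342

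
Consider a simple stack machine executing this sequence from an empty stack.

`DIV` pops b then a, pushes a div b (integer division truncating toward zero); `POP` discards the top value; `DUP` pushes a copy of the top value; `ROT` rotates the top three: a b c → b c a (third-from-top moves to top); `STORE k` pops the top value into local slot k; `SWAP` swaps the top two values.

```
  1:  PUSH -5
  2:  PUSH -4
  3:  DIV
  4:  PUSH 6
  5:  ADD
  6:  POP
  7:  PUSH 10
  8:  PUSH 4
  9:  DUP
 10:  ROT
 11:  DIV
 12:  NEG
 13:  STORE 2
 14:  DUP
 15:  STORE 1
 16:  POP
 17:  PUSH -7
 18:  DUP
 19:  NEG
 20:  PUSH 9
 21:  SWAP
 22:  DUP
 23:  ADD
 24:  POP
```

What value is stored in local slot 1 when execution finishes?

4

PUSH -5 -> [-5]
PUSH -4 -> [-5, -4]
DIV     -> [1]
PUSH 6  -> [1, 6]
ADD     -> [7]
POP     -> []
PUSH 10 -> [10]
PUSH 4  -> [10, 4]
DUP     -> [10, 4, 4]
ROT     -> [4, 4, 10]
DIV     -> [4, 0]
NEG     -> [4, 0]
STORE 2 -> [4]
DUP     -> [4, 4]
STORE 1 -> [4]
POP     -> []
PUSH -7 -> [-7]
DUP     -> [-7, -7]
NEG     -> [-7, 7]
PUSH 9  -> [-7, 7, 9]
SWAP    -> [-7, 9, 7]
DUP     -> [-7, 9, 7, 7]
ADD     -> [-7, 9, 14]
POP     -> [-7, 9]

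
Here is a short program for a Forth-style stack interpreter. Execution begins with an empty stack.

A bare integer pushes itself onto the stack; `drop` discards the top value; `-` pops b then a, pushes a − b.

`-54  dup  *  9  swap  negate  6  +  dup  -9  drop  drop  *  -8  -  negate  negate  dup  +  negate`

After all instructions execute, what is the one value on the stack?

52364

-54    -> [-54]
dup    -> [-54, -54]
*      -> [2916]
9      -> [2916, 9]
swap   -> [9, 2916]
negate -> [9, -2916]
6      -> [9, -2916, 6]
+      -> [9, -2910]
dup    -> [9, -2910, -2910]
-9     -> [9, -2910, -2910, -9]
drop   -> [9, -2910, -2910]
drop   -> [9, -2910]
*      -> [-26190]
-8     -> [-26190, -8]
-      -> [-26182]
negate -> [26182]
negate -> [-26182]
dup    -> [-26182, -26182]
+      -> [-52364]
negate -> [52364]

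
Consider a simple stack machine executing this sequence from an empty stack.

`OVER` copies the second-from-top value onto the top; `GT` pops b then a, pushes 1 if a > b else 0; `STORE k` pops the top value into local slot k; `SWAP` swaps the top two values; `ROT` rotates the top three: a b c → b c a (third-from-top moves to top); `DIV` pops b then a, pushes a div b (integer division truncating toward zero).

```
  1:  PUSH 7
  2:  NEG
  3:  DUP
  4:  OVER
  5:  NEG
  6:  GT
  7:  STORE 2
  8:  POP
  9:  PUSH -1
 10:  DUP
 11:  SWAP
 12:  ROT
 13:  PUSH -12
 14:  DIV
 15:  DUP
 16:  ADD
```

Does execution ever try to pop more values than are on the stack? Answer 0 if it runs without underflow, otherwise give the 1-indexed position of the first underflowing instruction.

12

PUSH 7  : [7]
NEG     : [-7]
DUP     : [-7, -7]
OVER    : [-7, -7, -7]
NEG     : [-7, -7, 7]
GT      : [-7, 0]
STORE 2 : [-7]
POP     : []
PUSH -1 : [-1]
DUP     : [-1, -1]
SWAP    : [-1, -1]
ROT  — needs 3 operands, stack has 2 → underflow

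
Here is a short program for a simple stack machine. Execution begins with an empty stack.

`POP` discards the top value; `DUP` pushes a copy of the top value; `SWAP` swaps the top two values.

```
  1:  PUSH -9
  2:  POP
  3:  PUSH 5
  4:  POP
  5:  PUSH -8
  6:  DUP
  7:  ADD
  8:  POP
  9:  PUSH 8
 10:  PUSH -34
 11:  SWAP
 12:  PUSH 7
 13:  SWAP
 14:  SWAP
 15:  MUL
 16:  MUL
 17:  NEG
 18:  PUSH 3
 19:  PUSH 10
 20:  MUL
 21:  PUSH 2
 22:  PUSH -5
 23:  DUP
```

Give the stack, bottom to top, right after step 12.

PUSH -9  → -9
POP      → (empty)
PUSH 5   → 5
POP      → (empty)
PUSH -8  → -8
DUP      → -8 -8
ADD      → -16
POP      → (empty)
PUSH 8   → 8
PUSH -34 → 8 -34
SWAP     → -34 8
PUSH 7   → -34 8 7

[-34, 8, 7]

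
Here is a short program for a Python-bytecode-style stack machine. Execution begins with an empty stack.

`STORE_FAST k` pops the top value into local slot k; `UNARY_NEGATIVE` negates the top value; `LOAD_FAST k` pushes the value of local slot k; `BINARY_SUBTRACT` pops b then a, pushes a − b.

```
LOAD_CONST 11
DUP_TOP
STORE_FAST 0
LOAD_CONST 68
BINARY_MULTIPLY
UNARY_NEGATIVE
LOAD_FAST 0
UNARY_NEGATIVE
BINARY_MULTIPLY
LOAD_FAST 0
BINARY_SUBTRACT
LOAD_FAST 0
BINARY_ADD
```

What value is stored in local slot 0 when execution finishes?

11

LOAD_CONST 11   → 11
DUP_TOP         → 11 11
STORE_FAST 0    → 11
LOAD_CONST 68   → 11 68
BINARY_MULTIPLY → 748
UNARY_NEGATIVE  → -748
LOAD_FAST 0     → -748 11
UNARY_NEGATIVE  → -748 -11
BINARY_MULTIPLY → 8228
LOAD_FAST 0     → 8228 11
BINARY_SUBTRACT → 8217
LOAD_FAST 0     → 8217 11
BINARY_ADD      → 8228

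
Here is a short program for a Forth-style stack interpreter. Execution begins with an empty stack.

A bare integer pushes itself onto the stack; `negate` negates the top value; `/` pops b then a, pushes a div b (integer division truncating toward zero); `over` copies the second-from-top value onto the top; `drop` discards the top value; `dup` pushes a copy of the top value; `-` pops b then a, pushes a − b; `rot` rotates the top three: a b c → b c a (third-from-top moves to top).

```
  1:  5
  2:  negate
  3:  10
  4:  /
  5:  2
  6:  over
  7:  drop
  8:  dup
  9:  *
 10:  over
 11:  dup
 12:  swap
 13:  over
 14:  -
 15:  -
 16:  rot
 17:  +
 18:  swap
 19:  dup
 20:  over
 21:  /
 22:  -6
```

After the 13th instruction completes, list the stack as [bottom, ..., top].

5      -> [5]
negate -> [-5]
10     -> [-5, 10]
/      -> [0]
2      -> [0, 2]
over   -> [0, 2, 0]
drop   -> [0, 2]
dup    -> [0, 2, 2]
*      -> [0, 4]
over   -> [0, 4, 0]
dup    -> [0, 4, 0, 0]
swap   -> [0, 4, 0, 0]
over   -> [0, 4, 0, 0, 0]

[0, 4, 0, 0, 0]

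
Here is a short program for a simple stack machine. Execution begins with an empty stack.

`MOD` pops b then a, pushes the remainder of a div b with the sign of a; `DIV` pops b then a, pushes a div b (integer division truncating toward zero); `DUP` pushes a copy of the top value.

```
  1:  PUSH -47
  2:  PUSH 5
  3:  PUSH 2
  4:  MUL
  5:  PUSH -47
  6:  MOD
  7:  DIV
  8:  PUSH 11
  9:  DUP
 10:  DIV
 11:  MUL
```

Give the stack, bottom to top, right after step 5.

[-47, 10, -47]

PUSH -47  -47
PUSH 5    -47 5
PUSH 2    -47 5 2
MUL       -47 10
PUSH -47  -47 10 -47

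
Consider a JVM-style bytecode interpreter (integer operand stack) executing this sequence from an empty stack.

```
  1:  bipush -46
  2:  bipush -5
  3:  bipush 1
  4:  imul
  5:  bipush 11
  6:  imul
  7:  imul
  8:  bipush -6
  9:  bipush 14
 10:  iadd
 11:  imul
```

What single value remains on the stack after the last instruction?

20240

bipush -46 → [-46]
bipush -5  → [-46, -5]
bipush 1   → [-46, -5, 1]
imul       → [-46, -5]
bipush 11  → [-46, -5, 11]
imul       → [-46, -55]
imul       → [2530]
bipush -6  → [2530, -6]
bipush 14  → [2530, -6, 14]
iadd       → [2530, 8]
imul       → [20240]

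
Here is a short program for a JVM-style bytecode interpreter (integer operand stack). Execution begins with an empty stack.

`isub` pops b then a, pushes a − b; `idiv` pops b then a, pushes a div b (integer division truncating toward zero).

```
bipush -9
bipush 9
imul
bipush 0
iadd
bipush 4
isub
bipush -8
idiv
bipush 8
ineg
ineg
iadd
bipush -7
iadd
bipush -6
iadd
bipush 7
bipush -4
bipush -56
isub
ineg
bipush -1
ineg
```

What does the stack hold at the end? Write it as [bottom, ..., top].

[5, 7, -52, 1]

bipush -9  : -9
bipush 9   : -9 9
imul       : -81
bipush 0   : -81 0
iadd       : -81
bipush 4   : -81 4
isub       : -85
bipush -8  : -85 -8
idiv       : 10
bipush 8   : 10 8
ineg       : 10 -8
ineg       : 10 8
iadd       : 18
bipush -7  : 18 -7
iadd       : 11
bipush -6  : 11 -6
iadd       : 5
bipush 7   : 5 7
bipush -4  : 5 7 -4
bipush -56 : 5 7 -4 -56
isub       : 5 7 52
ineg       : 5 7 -52
bipush -1  : 5 7 -52 -1
ineg       : 5 7 -52 1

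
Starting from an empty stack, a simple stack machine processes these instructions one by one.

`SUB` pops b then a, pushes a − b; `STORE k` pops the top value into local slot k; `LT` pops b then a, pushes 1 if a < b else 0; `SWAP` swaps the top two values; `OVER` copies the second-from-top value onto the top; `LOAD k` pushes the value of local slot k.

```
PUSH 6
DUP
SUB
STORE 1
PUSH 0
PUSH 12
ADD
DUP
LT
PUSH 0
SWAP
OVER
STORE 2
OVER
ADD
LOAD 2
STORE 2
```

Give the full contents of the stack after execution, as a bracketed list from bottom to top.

[0, 0]

PUSH 6  -> [6]
DUP     -> [6, 6]
SUB     -> [0]
STORE 1 -> []
PUSH 0  -> [0]
PUSH 12 -> [0, 12]
ADD     -> [12]
DUP     -> [12, 12]
LT      -> [0]
PUSH 0  -> [0, 0]
SWAP    -> [0, 0]
OVER    -> [0, 0, 0]
STORE 2 -> [0, 0]
OVER    -> [0, 0, 0]
ADD     -> [0, 0]
LOAD 2  -> [0, 0, 0]
STORE 2 -> [0, 0]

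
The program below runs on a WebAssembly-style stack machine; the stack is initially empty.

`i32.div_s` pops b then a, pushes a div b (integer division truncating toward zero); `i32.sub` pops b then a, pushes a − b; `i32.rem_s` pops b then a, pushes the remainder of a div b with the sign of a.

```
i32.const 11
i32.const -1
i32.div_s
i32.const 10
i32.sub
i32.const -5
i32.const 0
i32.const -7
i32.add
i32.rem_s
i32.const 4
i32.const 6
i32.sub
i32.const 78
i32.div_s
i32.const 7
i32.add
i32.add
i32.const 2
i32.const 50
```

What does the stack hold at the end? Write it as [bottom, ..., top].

[-21, 2, 2, 50]

i32.const 11 : [11]
i32.const -1 : [11, -1]
i32.div_s    : [-11]
i32.const 10 : [-11, 10]
i32.sub      : [-21]
i32.const -5 : [-21, -5]
i32.const 0  : [-21, -5, 0]
i32.const -7 : [-21, -5, 0, -7]
i32.add      : [-21, -5, -7]
i32.rem_s    : [-21, -5]
i32.const 4  : [-21, -5, 4]
i32.const 6  : [-21, -5, 4, 6]
i32.sub      : [-21, -5, -2]
i32.const 78 : [-21, -5, -2, 78]
i32.div_s    : [-21, -5, 0]
i32.const 7  : [-21, -5, 0, 7]
i32.add      : [-21, -5, 7]
i32.add      : [-21, 2]
i32.const 2  : [-21, 2, 2]
i32.const 50 : [-21, 2, 2, 50]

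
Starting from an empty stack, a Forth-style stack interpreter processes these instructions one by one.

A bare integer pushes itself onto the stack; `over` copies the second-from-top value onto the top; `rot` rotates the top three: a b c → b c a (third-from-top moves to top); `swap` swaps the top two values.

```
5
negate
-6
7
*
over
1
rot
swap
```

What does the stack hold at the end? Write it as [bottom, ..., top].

[-5, -5, -42, 1]

5      -> [5]
negate -> [-5]
-6     -> [-5, -6]
7      -> [-5, -6, 7]
*      -> [-5, -42]
over   -> [-5, -42, -5]
1      -> [-5, -42, -5, 1]
rot    -> [-5, -5, 1, -42]
swap   -> [-5, -5, -42, 1]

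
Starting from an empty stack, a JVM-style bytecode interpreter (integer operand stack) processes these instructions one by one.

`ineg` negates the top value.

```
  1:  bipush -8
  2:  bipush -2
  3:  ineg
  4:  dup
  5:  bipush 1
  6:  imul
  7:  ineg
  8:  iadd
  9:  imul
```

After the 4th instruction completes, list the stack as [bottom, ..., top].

bipush -8  [-8]
bipush -2  [-8, -2]
ineg       [-8, 2]
dup        [-8, 2, 2]

[-8, 2, 2]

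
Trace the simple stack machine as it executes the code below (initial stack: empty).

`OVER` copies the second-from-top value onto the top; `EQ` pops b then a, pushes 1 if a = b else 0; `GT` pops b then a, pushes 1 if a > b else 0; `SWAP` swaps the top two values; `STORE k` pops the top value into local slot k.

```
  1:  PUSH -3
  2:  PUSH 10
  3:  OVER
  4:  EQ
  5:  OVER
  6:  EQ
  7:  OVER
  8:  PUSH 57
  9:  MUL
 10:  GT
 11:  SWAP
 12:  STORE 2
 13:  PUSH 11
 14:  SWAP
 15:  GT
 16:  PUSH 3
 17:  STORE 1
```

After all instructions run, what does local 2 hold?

-3

PUSH -3 -> -3
PUSH 10 -> -3 10
OVER    -> -3 10 -3
EQ      -> -3 0
OVER    -> -3 0 -3
EQ      -> -3 0
OVER    -> -3 0 -3
PUSH 57 -> -3 0 -3 57
MUL     -> -3 0 -171
GT      -> -3 1
SWAP    -> 1 -3
STORE 2 -> 1
PUSH 11 -> 1 11
SWAP    -> 11 1
GT      -> 1
PUSH 3  -> 1 3
STORE 1 -> 1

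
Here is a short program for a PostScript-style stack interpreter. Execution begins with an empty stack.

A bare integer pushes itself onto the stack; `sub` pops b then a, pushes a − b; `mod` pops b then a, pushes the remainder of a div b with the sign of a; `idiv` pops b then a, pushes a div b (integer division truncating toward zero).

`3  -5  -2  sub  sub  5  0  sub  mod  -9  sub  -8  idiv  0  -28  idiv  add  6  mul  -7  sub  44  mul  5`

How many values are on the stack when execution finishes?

2

3    → 3
-5   → 3 -5
-2   → 3 -5 -2
sub  → 3 -3
sub  → 6
5    → 6 5
0    → 6 5 0
sub  → 6 5
mod  → 1
-9   → 1 -9
sub  → 10
-8   → 10 -8
idiv → -1
0    → -1 0
-28  → -1 0 -28
idiv → -1 0
add  → -1
6    → -1 6
mul  → -6
-7   → -6 -7
sub  → 1
44   → 1 44
mul  → 44
5    → 44 5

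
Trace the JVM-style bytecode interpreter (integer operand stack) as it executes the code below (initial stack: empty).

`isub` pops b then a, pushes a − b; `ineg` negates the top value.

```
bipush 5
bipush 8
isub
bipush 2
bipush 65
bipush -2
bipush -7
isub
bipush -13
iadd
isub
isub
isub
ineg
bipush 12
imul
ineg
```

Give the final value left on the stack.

bipush 5   : 5
bipush 8   : 5 8
isub       : -3
bipush 2   : -3 2
bipush 65  : -3 2 65
bipush -2  : -3 2 65 -2
bipush -7  : -3 2 65 -2 -7
isub       : -3 2 65 5
bipush -13 : -3 2 65 5 -13
iadd       : -3 2 65 -8
isub       : -3 2 73
isub       : -3 -71
isub       : 68
ineg       : -68
bipush 12  : -68 12
imul       : -816
ineg       : 816

816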